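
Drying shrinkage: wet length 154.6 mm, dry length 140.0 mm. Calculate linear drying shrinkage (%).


DS = (154.6 - 140.0) / 154.6 * 100 = 9.44%

9.44


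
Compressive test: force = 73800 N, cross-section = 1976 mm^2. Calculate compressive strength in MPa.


CS = 73800 / 1976 = 37.3 MPa

37.3


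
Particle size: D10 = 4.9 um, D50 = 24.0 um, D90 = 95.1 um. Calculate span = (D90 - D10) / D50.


Span = (95.1 - 4.9) / 24.0 = 90.2 / 24.0 = 3.758

3.758


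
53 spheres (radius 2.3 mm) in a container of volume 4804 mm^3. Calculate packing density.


V_sphere = 4/3*pi*2.3^3 = 50.965 mm^3
Total V = 53*50.965 = 2701.145 mm^3
PD = 2701.145 / 4804 = 0.562

0.562


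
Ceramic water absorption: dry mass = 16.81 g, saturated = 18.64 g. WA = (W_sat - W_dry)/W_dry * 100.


WA = (18.64 - 16.81) / 16.81 * 100 = 10.89%

10.89


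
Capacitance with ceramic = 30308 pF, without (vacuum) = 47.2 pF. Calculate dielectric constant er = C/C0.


er = 30308 / 47.2 = 642.12

642.12


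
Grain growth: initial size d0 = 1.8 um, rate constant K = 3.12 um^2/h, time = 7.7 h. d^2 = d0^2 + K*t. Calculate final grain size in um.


d^2 = 1.8^2 + 3.12*7.7 = 27.264
d = sqrt(27.264) = 5.22 um

5.22


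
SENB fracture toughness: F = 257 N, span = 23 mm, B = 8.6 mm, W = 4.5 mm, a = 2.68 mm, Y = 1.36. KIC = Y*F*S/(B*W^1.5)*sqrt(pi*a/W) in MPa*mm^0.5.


KIC = 1.36*257*23/(8.6*4.5^1.5)*sqrt(pi*2.68/4.5) = 133.94

133.94


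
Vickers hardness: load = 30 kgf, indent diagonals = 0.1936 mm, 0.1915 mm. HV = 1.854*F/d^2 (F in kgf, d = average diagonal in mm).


d_avg = (0.1936+0.1915)/2 = 0.19255 mm
HV = 1.854*30/0.19255^2 = 1500

1500


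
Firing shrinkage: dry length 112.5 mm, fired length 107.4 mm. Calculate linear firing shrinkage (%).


FS = (112.5 - 107.4) / 112.5 * 100 = 4.53%

4.53


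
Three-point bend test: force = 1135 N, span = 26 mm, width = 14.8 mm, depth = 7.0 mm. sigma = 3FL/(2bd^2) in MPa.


sigma = 3*1135*26/(2*14.8*7.0^2) = 61.0 MPa

61.0


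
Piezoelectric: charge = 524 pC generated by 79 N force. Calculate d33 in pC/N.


d33 = 524 / 79 = 6.6 pC/N

6.6


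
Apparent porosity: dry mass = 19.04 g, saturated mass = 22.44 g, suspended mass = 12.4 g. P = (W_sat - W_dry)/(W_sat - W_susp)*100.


P = (22.44 - 19.04) / (22.44 - 12.4) * 100 = 3.4 / 10.04 * 100 = 33.9%

33.9


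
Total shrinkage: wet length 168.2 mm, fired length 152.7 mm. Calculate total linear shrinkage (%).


TS = (168.2 - 152.7) / 168.2 * 100 = 9.22%

9.22


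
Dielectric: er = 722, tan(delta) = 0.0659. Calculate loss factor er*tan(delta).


Loss = 722 * 0.0659 = 47.58

47.58


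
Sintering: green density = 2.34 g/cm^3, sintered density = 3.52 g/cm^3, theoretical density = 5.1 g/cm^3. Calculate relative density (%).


Relative = 3.52 / 5.1 * 100 = 69.0%

69.0


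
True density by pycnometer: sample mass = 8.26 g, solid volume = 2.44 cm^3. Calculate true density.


TD = 8.26 / 2.44 = 3.385 g/cm^3

3.385


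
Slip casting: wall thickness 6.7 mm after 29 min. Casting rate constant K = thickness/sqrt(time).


K = 6.7 / sqrt(29) = 6.7 / 5.3852 = 1.244 mm/min^0.5

1.244


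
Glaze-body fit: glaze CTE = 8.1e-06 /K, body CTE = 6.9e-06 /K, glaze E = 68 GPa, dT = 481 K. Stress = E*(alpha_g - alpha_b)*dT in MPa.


Stress = 68*1000*(8.1e-06 - 6.9e-06)*481 = 39.2 MPa

39.2


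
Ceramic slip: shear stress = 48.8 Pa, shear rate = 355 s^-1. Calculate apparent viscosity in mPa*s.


eta = tau/gamma * 1000 = 48.8/355 * 1000 = 137.5 mPa*s

137.5


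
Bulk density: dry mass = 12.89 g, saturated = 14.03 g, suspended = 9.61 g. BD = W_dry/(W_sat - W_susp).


BD = 12.89 / (14.03 - 9.61) = 12.89 / 4.42 = 2.916 g/cm^3

2.916


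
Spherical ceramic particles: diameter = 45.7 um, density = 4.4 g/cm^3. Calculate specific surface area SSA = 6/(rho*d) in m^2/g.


SSA = 6 / (4.4 * 45.7) = 0.03 m^2/g

0.03


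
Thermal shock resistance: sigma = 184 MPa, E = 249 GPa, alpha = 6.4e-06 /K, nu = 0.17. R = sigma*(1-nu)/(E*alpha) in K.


R = 184*(1-0.17)/(249*1000*6.4e-06) = 96 K

96


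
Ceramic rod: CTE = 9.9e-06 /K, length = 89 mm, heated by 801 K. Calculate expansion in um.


dL = 9.9e-06 * 89 * 801 * 1000 = 705.761 um

705.761


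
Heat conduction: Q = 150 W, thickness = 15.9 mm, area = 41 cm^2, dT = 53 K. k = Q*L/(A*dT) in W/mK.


k = 150*15.9/1000/(41/10000*53) = 10.98 W/mK

10.98


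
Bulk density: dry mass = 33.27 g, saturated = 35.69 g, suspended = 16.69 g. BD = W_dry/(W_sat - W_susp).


BD = 33.27 / (35.69 - 16.69) = 33.27 / 19.0 = 1.751 g/cm^3

1.751


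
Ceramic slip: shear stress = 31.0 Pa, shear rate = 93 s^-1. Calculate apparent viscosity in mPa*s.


eta = tau/gamma * 1000 = 31.0/93 * 1000 = 333.3 mPa*s

333.3


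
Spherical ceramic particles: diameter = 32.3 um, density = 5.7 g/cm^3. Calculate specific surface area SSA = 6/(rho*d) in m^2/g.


SSA = 6 / (5.7 * 32.3) = 0.033 m^2/g

0.033


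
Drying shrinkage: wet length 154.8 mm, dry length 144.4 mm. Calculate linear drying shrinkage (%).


DS = (154.8 - 144.4) / 154.8 * 100 = 6.72%

6.72


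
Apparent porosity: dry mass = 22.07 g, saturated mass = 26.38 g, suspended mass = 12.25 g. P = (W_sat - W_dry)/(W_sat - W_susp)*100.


P = (26.38 - 22.07) / (26.38 - 12.25) * 100 = 4.31 / 14.13 * 100 = 30.5%

30.5


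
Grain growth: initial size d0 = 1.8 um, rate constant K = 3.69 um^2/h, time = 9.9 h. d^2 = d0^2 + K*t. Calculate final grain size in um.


d^2 = 1.8^2 + 3.69*9.9 = 39.771
d = sqrt(39.771) = 6.31 um

6.31


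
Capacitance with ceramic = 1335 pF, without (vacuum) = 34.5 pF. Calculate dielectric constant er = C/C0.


er = 1335 / 34.5 = 38.7

38.7


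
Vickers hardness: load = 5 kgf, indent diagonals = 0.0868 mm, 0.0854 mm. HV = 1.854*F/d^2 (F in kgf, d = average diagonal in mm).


d_avg = (0.0868+0.0854)/2 = 0.0861 mm
HV = 1.854*5/0.0861^2 = 1250

1250


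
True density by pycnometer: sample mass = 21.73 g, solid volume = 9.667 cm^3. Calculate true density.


TD = 21.73 / 9.667 = 2.248 g/cm^3

2.248


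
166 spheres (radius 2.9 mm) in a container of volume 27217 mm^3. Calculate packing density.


V_sphere = 4/3*pi*2.9^3 = 102.1604 mm^3
Total V = 166*102.1604 = 16958.6264 mm^3
PD = 16958.6264 / 27217 = 0.623

0.623


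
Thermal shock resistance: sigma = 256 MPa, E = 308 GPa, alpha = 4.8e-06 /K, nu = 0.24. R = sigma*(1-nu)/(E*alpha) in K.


R = 256*(1-0.24)/(308*1000*4.8e-06) = 132 K

132


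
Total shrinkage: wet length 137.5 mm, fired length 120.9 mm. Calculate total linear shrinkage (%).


TS = (137.5 - 120.9) / 137.5 * 100 = 12.07%

12.07


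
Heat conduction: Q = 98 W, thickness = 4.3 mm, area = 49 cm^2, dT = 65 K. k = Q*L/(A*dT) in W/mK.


k = 98*4.3/1000/(49/10000*65) = 1.32 W/mK

1.32


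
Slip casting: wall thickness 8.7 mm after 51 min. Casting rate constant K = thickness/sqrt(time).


K = 8.7 / sqrt(51) = 8.7 / 7.1414 = 1.218 mm/min^0.5

1.218


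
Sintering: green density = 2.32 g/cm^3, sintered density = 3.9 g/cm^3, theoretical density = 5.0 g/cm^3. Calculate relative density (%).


Relative = 3.9 / 5.0 * 100 = 78.0%

78.0


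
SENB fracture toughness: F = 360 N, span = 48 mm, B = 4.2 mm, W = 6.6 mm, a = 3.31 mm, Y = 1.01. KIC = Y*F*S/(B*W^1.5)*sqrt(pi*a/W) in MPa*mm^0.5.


KIC = 1.01*360*48/(4.2*6.6^1.5)*sqrt(pi*3.31/6.6) = 307.62

307.62


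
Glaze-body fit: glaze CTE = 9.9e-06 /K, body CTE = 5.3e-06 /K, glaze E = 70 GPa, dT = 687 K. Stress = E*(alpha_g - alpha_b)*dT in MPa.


Stress = 70*1000*(9.9e-06 - 5.3e-06)*687 = 221.2 MPa

221.2


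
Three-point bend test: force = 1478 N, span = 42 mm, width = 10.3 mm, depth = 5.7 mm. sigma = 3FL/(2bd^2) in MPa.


sigma = 3*1478*42/(2*10.3*5.7^2) = 278.2 MPa

278.2


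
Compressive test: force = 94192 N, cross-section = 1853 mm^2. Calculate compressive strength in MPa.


CS = 94192 / 1853 = 50.8 MPa

50.8


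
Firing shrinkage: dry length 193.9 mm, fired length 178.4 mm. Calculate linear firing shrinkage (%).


FS = (193.9 - 178.4) / 193.9 * 100 = 7.99%

7.99


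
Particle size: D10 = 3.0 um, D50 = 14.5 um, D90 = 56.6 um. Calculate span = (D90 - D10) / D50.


Span = (56.6 - 3.0) / 14.5 = 53.6 / 14.5 = 3.697

3.697


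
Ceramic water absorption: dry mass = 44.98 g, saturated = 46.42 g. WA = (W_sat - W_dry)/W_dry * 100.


WA = (46.42 - 44.98) / 44.98 * 100 = 3.2%

3.2


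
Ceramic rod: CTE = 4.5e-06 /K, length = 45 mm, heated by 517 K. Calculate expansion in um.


dL = 4.5e-06 * 45 * 517 * 1000 = 104.693 um

104.693


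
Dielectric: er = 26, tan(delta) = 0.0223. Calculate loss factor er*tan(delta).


Loss = 26 * 0.0223 = 0.58

0.58


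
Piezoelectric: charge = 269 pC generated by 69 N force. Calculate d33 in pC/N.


d33 = 269 / 69 = 3.9 pC/N

3.9


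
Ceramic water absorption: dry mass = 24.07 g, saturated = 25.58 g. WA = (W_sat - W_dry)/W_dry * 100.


WA = (25.58 - 24.07) / 24.07 * 100 = 6.27%

6.27


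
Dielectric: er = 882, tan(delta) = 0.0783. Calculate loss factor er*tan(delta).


Loss = 882 * 0.0783 = 69.061

69.061


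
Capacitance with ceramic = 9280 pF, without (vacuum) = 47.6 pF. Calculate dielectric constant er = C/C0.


er = 9280 / 47.6 = 194.96

194.96


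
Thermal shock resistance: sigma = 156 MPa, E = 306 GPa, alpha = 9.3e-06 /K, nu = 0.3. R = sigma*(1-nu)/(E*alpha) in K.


R = 156*(1-0.3)/(306*1000*9.3e-06) = 38 K

38


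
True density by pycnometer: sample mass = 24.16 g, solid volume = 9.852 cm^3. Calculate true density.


TD = 24.16 / 9.852 = 2.452 g/cm^3

2.452


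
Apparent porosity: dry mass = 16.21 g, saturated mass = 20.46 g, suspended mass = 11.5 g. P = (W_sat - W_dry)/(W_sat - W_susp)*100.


P = (20.46 - 16.21) / (20.46 - 11.5) * 100 = 4.25 / 8.96 * 100 = 47.4%

47.4


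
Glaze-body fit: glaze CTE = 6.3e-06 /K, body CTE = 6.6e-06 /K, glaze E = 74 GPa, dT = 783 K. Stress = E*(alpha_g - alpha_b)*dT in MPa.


Stress = 74*1000*(6.3e-06 - 6.6e-06)*783 = -17.4 MPa

-17.4


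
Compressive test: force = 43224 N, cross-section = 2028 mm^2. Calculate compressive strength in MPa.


CS = 43224 / 2028 = 21.3 MPa

21.3


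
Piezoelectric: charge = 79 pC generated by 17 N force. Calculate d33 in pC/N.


d33 = 79 / 17 = 4.6 pC/N

4.6


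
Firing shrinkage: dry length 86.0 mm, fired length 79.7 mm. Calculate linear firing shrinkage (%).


FS = (86.0 - 79.7) / 86.0 * 100 = 7.33%

7.33


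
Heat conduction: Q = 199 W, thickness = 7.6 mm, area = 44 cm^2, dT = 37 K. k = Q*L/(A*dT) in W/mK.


k = 199*7.6/1000/(44/10000*37) = 9.29 W/mK

9.29


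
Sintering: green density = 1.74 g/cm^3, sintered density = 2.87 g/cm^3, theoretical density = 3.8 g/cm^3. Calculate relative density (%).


Relative = 2.87 / 3.8 * 100 = 75.5%

75.5


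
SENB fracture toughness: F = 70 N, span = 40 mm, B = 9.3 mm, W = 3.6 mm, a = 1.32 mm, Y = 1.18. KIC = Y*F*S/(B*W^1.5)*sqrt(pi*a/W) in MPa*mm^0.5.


KIC = 1.18*70*40/(9.3*3.6^1.5)*sqrt(pi*1.32/3.6) = 55.82

55.82


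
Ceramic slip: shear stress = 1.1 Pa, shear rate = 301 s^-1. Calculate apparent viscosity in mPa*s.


eta = tau/gamma * 1000 = 1.1/301 * 1000 = 3.7 mPa*s

3.7


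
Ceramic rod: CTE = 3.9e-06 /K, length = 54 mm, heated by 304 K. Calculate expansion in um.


dL = 3.9e-06 * 54 * 304 * 1000 = 64.022 um

64.022


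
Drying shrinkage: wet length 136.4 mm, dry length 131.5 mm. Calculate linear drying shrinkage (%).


DS = (136.4 - 131.5) / 136.4 * 100 = 3.59%

3.59


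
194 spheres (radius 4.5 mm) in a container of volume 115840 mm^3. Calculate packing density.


V_sphere = 4/3*pi*4.5^3 = 381.7035 mm^3
Total V = 194*381.7035 = 74050.479 mm^3
PD = 74050.479 / 115840 = 0.639

0.639


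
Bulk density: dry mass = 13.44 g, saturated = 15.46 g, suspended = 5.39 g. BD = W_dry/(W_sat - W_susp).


BD = 13.44 / (15.46 - 5.39) = 13.44 / 10.07 = 1.335 g/cm^3

1.335


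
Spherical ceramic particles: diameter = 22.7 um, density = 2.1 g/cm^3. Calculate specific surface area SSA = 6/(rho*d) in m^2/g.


SSA = 6 / (2.1 * 22.7) = 0.126 m^2/g

0.126


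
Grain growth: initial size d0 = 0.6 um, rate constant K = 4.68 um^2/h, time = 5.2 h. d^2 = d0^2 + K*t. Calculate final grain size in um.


d^2 = 0.6^2 + 4.68*5.2 = 24.696
d = sqrt(24.696) = 4.97 um

4.97


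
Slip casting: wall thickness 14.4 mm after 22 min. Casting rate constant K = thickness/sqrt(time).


K = 14.4 / sqrt(22) = 14.4 / 4.6904 = 3.07 mm/min^0.5

3.07


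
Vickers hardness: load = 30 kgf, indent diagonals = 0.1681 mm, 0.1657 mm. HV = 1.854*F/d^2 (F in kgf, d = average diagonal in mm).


d_avg = (0.1681+0.1657)/2 = 0.1669 mm
HV = 1.854*30/0.1669^2 = 1997

1997


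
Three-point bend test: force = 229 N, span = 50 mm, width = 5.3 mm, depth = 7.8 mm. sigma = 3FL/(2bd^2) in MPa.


sigma = 3*229*50/(2*5.3*7.8^2) = 53.3 MPa

53.3


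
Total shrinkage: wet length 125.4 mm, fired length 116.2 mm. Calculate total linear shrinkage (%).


TS = (125.4 - 116.2) / 125.4 * 100 = 7.34%

7.34


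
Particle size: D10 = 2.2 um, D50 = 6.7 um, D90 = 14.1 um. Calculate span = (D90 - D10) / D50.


Span = (14.1 - 2.2) / 6.7 = 11.9 / 6.7 = 1.776

1.776


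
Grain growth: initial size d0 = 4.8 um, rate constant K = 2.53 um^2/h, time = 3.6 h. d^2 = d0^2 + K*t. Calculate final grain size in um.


d^2 = 4.8^2 + 2.53*3.6 = 32.148
d = sqrt(32.148) = 5.67 um

5.67


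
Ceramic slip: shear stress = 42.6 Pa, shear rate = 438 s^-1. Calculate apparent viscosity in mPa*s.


eta = tau/gamma * 1000 = 42.6/438 * 1000 = 97.3 mPa*s

97.3


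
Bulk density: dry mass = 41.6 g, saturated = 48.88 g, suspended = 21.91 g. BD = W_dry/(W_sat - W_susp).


BD = 41.6 / (48.88 - 21.91) = 41.6 / 26.97 = 1.542 g/cm^3

1.542


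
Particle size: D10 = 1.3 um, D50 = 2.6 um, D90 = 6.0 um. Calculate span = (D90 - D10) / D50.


Span = (6.0 - 1.3) / 2.6 = 4.7 / 2.6 = 1.808

1.808


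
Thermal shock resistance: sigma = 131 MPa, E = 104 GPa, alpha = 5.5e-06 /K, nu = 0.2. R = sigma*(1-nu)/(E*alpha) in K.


R = 131*(1-0.2)/(104*1000*5.5e-06) = 183 K

183


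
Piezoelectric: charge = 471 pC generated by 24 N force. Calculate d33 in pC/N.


d33 = 471 / 24 = 19.6 pC/N

19.6


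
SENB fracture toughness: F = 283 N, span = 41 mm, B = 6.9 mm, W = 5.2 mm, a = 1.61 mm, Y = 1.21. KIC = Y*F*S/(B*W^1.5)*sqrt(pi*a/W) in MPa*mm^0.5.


KIC = 1.21*283*41/(6.9*5.2^1.5)*sqrt(pi*1.61/5.2) = 169.23

169.23


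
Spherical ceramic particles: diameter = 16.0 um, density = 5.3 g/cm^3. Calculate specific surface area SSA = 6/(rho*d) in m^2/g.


SSA = 6 / (5.3 * 16.0) = 0.071 m^2/g

0.071


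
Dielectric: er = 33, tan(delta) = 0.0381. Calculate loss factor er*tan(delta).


Loss = 33 * 0.0381 = 1.257

1.257


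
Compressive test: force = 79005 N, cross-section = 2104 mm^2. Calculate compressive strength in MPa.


CS = 79005 / 2104 = 37.5 MPa

37.5


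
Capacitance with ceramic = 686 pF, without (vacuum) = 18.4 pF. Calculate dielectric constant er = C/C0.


er = 686 / 18.4 = 37.28

37.28


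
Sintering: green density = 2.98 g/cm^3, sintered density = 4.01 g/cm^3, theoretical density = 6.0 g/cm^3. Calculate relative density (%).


Relative = 4.01 / 6.0 * 100 = 66.8%

66.8


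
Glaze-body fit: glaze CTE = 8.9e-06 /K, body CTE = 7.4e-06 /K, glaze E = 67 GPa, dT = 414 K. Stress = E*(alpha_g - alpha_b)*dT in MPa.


Stress = 67*1000*(8.9e-06 - 7.4e-06)*414 = 41.6 MPa

41.6


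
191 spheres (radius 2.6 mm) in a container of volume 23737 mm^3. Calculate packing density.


V_sphere = 4/3*pi*2.6^3 = 73.6222 mm^3
Total V = 191*73.6222 = 14061.8402 mm^3
PD = 14061.8402 / 23737 = 0.592

0.592


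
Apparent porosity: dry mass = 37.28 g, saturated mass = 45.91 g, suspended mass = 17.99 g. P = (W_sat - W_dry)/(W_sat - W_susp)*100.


P = (45.91 - 37.28) / (45.91 - 17.99) * 100 = 8.63 / 27.92 * 100 = 30.9%

30.9


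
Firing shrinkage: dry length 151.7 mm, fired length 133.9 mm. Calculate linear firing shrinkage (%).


FS = (151.7 - 133.9) / 151.7 * 100 = 11.73%

11.73


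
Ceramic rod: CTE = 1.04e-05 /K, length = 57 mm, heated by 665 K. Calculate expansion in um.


dL = 1.04e-05 * 57 * 665 * 1000 = 394.212 um

394.212


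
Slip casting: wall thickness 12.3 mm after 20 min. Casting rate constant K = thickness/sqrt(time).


K = 12.3 / sqrt(20) = 12.3 / 4.4721 = 2.75 mm/min^0.5

2.75


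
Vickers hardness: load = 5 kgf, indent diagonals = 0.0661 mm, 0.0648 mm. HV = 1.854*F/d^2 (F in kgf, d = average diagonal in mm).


d_avg = (0.0661+0.0648)/2 = 0.06545 mm
HV = 1.854*5/0.06545^2 = 2164

2164


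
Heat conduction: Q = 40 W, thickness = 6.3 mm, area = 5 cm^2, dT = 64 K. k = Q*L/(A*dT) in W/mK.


k = 40*6.3/1000/(5/10000*64) = 7.88 W/mK

7.88


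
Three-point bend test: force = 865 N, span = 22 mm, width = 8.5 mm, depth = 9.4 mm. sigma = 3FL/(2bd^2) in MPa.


sigma = 3*865*22/(2*8.5*9.4^2) = 38.0 MPa

38.0


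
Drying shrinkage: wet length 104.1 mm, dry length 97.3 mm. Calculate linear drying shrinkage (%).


DS = (104.1 - 97.3) / 104.1 * 100 = 6.53%

6.53


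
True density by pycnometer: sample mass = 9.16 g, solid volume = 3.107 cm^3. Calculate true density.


TD = 9.16 / 3.107 = 2.948 g/cm^3

2.948


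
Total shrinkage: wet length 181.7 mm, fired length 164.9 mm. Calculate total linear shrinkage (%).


TS = (181.7 - 164.9) / 181.7 * 100 = 9.25%

9.25


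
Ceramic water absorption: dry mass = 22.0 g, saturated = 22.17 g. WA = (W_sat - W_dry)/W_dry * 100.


WA = (22.17 - 22.0) / 22.0 * 100 = 0.77%

0.77


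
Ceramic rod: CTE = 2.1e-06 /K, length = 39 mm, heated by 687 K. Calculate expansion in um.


dL = 2.1e-06 * 39 * 687 * 1000 = 56.265 um

56.265


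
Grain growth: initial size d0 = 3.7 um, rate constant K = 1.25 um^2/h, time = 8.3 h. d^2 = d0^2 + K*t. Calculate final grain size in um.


d^2 = 3.7^2 + 1.25*8.3 = 24.065
d = sqrt(24.065) = 4.91 um

4.91


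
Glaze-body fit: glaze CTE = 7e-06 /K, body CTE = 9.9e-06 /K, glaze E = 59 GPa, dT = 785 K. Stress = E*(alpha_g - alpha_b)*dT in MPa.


Stress = 59*1000*(7e-06 - 9.9e-06)*785 = -134.3 MPa

-134.3


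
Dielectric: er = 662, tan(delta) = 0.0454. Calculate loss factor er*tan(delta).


Loss = 662 * 0.0454 = 30.055

30.055


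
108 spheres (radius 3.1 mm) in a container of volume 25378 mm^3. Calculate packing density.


V_sphere = 4/3*pi*3.1^3 = 124.7882 mm^3
Total V = 108*124.7882 = 13477.1256 mm^3
PD = 13477.1256 / 25378 = 0.531

0.531


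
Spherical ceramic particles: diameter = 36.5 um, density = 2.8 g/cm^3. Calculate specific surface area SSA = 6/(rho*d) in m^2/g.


SSA = 6 / (2.8 * 36.5) = 0.059 m^2/g

0.059


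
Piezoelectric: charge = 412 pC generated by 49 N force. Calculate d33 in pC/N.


d33 = 412 / 49 = 8.4 pC/N

8.4


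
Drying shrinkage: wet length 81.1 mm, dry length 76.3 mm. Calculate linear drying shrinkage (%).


DS = (81.1 - 76.3) / 81.1 * 100 = 5.92%

5.92


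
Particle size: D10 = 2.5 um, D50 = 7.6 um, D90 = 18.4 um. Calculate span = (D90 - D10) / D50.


Span = (18.4 - 2.5) / 7.6 = 15.9 / 7.6 = 2.092

2.092


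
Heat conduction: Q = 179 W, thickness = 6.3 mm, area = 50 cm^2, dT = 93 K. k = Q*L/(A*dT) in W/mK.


k = 179*6.3/1000/(50/10000*93) = 2.43 W/mK

2.43


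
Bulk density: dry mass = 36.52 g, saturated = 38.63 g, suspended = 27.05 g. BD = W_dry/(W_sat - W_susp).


BD = 36.52 / (38.63 - 27.05) = 36.52 / 11.58 = 3.154 g/cm^3

3.154


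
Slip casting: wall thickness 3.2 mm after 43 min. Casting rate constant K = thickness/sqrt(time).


K = 3.2 / sqrt(43) = 3.2 / 6.5574 = 0.488 mm/min^0.5

0.488


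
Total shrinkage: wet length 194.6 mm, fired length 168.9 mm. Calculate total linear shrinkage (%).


TS = (194.6 - 168.9) / 194.6 * 100 = 13.21%

13.21


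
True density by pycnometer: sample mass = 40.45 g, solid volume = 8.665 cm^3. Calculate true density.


TD = 40.45 / 8.665 = 4.668 g/cm^3

4.668


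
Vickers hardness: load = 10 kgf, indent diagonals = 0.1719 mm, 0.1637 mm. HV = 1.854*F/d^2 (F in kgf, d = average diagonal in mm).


d_avg = (0.1719+0.1637)/2 = 0.1678 mm
HV = 1.854*10/0.1678^2 = 658

658


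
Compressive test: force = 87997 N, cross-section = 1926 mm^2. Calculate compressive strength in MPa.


CS = 87997 / 1926 = 45.7 MPa

45.7


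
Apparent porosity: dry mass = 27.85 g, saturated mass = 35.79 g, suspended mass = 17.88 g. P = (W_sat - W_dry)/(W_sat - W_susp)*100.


P = (35.79 - 27.85) / (35.79 - 17.88) * 100 = 7.94 / 17.91 * 100 = 44.3%

44.3


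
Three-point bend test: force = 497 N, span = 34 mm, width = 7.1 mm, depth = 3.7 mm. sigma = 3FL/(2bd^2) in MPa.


sigma = 3*497*34/(2*7.1*3.7^2) = 260.8 MPa

260.8


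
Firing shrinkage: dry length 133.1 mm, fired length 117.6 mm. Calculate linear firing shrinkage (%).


FS = (133.1 - 117.6) / 133.1 * 100 = 11.65%

11.65


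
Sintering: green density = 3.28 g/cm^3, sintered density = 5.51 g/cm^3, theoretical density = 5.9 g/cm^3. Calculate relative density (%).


Relative = 5.51 / 5.9 * 100 = 93.4%

93.4


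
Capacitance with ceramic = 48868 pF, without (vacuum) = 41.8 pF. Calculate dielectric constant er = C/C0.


er = 48868 / 41.8 = 1169.09

1169.09


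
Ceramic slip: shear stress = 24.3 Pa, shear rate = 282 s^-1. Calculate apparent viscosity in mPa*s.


eta = tau/gamma * 1000 = 24.3/282 * 1000 = 86.2 mPa*s

86.2


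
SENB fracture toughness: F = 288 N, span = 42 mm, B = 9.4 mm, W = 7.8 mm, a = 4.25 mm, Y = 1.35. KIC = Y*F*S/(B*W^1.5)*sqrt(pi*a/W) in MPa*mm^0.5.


KIC = 1.35*288*42/(9.4*7.8^1.5)*sqrt(pi*4.25/7.8) = 104.33

104.33


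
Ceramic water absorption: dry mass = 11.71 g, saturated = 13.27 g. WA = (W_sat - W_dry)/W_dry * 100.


WA = (13.27 - 11.71) / 11.71 * 100 = 13.32%

13.32


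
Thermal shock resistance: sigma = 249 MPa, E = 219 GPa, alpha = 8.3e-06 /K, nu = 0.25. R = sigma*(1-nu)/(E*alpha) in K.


R = 249*(1-0.25)/(219*1000*8.3e-06) = 103 K

103


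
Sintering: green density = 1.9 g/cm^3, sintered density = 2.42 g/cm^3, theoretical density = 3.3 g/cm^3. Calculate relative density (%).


Relative = 2.42 / 3.3 * 100 = 73.3%

73.3


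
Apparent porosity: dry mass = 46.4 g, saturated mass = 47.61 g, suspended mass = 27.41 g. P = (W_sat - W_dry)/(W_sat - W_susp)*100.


P = (47.61 - 46.4) / (47.61 - 27.41) * 100 = 1.21 / 20.2 * 100 = 6.0%

6.0


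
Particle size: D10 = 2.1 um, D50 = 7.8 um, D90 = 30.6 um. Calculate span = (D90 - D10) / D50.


Span = (30.6 - 2.1) / 7.8 = 28.5 / 7.8 = 3.654

3.654


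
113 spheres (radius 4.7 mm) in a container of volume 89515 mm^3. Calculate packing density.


V_sphere = 4/3*pi*4.7^3 = 434.8928 mm^3
Total V = 113*434.8928 = 49142.8864 mm^3
PD = 49142.8864 / 89515 = 0.549

0.549


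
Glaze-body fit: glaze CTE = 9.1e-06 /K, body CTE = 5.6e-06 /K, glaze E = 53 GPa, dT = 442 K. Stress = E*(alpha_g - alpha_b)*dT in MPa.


Stress = 53*1000*(9.1e-06 - 5.6e-06)*442 = 82.0 MPa

82.0


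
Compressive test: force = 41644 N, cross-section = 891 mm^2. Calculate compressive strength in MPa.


CS = 41644 / 891 = 46.7 MPa

46.7


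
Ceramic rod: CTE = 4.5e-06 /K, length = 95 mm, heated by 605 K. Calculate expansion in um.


dL = 4.5e-06 * 95 * 605 * 1000 = 258.638 um

258.638


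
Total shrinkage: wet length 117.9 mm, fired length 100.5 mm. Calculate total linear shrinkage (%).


TS = (117.9 - 100.5) / 117.9 * 100 = 14.76%

14.76


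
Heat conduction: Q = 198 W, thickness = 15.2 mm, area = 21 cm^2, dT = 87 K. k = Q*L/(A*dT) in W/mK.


k = 198*15.2/1000/(21/10000*87) = 16.47 W/mK

16.47


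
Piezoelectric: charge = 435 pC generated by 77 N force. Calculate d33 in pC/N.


d33 = 435 / 77 = 5.6 pC/N

5.6


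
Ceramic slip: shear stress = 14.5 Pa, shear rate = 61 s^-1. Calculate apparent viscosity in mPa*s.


eta = tau/gamma * 1000 = 14.5/61 * 1000 = 237.7 mPa*s

237.7


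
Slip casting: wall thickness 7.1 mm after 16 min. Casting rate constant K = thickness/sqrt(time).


K = 7.1 / sqrt(16) = 7.1 / 4.0 = 1.775 mm/min^0.5

1.775


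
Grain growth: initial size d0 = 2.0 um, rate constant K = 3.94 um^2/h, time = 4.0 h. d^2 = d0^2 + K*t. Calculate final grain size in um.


d^2 = 2.0^2 + 3.94*4.0 = 19.76
d = sqrt(19.76) = 4.45 um

4.45


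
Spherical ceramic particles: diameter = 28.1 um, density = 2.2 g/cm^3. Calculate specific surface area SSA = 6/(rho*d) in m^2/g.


SSA = 6 / (2.2 * 28.1) = 0.097 m^2/g

0.097


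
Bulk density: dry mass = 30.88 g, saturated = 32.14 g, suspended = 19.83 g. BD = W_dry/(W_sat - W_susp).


BD = 30.88 / (32.14 - 19.83) = 30.88 / 12.31 = 2.509 g/cm^3

2.509


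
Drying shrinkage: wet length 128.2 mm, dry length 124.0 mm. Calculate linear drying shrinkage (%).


DS = (128.2 - 124.0) / 128.2 * 100 = 3.28%

3.28


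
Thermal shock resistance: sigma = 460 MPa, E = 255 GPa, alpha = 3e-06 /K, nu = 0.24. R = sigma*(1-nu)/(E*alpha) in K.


R = 460*(1-0.24)/(255*1000*3e-06) = 457 K

457


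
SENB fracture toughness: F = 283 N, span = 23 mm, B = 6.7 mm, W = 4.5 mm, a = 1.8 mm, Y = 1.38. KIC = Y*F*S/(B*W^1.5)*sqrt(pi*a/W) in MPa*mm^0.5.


KIC = 1.38*283*23/(6.7*4.5^1.5)*sqrt(pi*1.8/4.5) = 157.44

157.44


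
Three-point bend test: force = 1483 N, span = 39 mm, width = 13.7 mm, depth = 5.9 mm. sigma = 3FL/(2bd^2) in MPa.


sigma = 3*1483*39/(2*13.7*5.9^2) = 181.9 MPa

181.9


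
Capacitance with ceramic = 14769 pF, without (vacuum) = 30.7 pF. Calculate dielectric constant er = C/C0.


er = 14769 / 30.7 = 481.07

481.07


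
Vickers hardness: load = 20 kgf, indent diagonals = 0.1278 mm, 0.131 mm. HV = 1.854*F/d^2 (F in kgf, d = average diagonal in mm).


d_avg = (0.1278+0.131)/2 = 0.1294 mm
HV = 1.854*20/0.1294^2 = 2214

2214


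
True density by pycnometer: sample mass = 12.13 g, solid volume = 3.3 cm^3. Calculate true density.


TD = 12.13 / 3.3 = 3.676 g/cm^3

3.676


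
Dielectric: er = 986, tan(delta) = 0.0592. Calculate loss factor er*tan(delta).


Loss = 986 * 0.0592 = 58.371

58.371


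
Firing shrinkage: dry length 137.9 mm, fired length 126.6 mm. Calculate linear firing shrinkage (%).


FS = (137.9 - 126.6) / 137.9 * 100 = 8.19%

8.19


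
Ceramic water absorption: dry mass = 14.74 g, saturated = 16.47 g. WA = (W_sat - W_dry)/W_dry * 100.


WA = (16.47 - 14.74) / 14.74 * 100 = 11.74%

11.74


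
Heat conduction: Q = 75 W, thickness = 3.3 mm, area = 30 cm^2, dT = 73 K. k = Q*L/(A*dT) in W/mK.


k = 75*3.3/1000/(30/10000*73) = 1.13 W/mK

1.13


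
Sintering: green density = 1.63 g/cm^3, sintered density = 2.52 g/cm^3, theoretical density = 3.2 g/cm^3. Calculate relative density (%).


Relative = 2.52 / 3.2 * 100 = 78.8%

78.8


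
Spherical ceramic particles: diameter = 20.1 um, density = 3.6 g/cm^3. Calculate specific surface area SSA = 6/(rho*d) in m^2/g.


SSA = 6 / (3.6 * 20.1) = 0.083 m^2/g

0.083


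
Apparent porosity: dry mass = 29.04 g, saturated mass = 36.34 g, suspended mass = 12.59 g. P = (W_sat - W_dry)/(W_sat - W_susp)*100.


P = (36.34 - 29.04) / (36.34 - 12.59) * 100 = 7.3 / 23.75 * 100 = 30.7%

30.7


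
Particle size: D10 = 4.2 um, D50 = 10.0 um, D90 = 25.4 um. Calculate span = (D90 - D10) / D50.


Span = (25.4 - 4.2) / 10.0 = 21.2 / 10.0 = 2.12

2.12


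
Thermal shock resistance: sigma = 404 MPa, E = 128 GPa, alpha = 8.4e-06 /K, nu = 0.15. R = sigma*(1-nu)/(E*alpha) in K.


R = 404*(1-0.15)/(128*1000*8.4e-06) = 319 K

319


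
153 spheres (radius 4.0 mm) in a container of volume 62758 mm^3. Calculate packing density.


V_sphere = 4/3*pi*4.0^3 = 268.0826 mm^3
Total V = 153*268.0826 = 41016.6378 mm^3
PD = 41016.6378 / 62758 = 0.654

0.654


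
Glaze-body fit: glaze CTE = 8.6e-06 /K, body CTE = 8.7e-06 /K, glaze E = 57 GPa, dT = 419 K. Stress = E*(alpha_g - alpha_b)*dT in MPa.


Stress = 57*1000*(8.6e-06 - 8.7e-06)*419 = -2.4 MPa

-2.4


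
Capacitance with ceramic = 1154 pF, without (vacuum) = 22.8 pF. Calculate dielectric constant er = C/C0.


er = 1154 / 22.8 = 50.61

50.61


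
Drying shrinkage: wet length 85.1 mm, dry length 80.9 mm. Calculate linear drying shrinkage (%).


DS = (85.1 - 80.9) / 85.1 * 100 = 4.94%

4.94


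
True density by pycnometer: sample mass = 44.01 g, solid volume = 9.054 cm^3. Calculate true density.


TD = 44.01 / 9.054 = 4.861 g/cm^3

4.861


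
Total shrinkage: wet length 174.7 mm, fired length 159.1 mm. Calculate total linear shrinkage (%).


TS = (174.7 - 159.1) / 174.7 * 100 = 8.93%

8.93


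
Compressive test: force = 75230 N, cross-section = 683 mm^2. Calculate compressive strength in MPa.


CS = 75230 / 683 = 110.1 MPa

110.1


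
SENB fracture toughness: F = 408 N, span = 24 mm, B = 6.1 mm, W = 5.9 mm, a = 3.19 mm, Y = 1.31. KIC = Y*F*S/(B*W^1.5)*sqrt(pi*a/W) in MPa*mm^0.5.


KIC = 1.31*408*24/(6.1*5.9^1.5)*sqrt(pi*3.19/5.9) = 191.24

191.24


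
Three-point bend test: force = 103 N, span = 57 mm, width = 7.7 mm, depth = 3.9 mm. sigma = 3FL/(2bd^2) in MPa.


sigma = 3*103*57/(2*7.7*3.9^2) = 75.2 MPa

75.2


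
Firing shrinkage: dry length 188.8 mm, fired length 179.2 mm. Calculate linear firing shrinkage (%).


FS = (188.8 - 179.2) / 188.8 * 100 = 5.08%

5.08


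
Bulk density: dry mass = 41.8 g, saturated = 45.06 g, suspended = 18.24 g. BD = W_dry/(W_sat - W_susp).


BD = 41.8 / (45.06 - 18.24) = 41.8 / 26.82 = 1.559 g/cm^3

1.559


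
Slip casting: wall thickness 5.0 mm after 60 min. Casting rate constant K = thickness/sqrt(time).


K = 5.0 / sqrt(60) = 5.0 / 7.746 = 0.645 mm/min^0.5

0.645


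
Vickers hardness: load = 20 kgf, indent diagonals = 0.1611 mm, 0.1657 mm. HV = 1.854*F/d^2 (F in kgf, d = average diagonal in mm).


d_avg = (0.1611+0.1657)/2 = 0.1634 mm
HV = 1.854*20/0.1634^2 = 1389

1389


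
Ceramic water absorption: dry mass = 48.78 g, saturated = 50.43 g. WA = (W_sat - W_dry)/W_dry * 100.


WA = (50.43 - 48.78) / 48.78 * 100 = 3.38%

3.38


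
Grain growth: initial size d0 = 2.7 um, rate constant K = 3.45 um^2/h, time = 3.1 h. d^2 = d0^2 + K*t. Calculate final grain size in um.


d^2 = 2.7^2 + 3.45*3.1 = 17.985
d = sqrt(17.985) = 4.24 um

4.24


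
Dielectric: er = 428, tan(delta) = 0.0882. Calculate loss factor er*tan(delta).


Loss = 428 * 0.0882 = 37.75

37.75


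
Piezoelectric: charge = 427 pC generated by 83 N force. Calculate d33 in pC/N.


d33 = 427 / 83 = 5.1 pC/N

5.1


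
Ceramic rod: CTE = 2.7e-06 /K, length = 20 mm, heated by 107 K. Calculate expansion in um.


dL = 2.7e-06 * 20 * 107 * 1000 = 5.778 um

5.778


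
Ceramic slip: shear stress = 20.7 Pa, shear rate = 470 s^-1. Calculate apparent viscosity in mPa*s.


eta = tau/gamma * 1000 = 20.7/470 * 1000 = 44.0 mPa*s

44.0


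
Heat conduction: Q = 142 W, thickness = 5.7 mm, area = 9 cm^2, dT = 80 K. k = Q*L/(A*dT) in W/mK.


k = 142*5.7/1000/(9/10000*80) = 11.24 W/mK

11.24


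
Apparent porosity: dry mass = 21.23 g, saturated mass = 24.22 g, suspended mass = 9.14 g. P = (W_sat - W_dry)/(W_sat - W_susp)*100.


P = (24.22 - 21.23) / (24.22 - 9.14) * 100 = 2.99 / 15.08 * 100 = 19.8%

19.8


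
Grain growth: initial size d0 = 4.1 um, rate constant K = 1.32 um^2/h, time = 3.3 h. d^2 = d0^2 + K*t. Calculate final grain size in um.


d^2 = 4.1^2 + 1.32*3.3 = 21.166
d = sqrt(21.166) = 4.6 um

4.6


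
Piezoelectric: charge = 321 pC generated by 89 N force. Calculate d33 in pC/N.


d33 = 321 / 89 = 3.6 pC/N

3.6


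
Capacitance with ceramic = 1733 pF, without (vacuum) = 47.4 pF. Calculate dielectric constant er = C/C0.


er = 1733 / 47.4 = 36.56

36.56


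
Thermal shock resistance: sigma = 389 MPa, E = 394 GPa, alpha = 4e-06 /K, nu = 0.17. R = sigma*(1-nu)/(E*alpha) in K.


R = 389*(1-0.17)/(394*1000*4e-06) = 205 K

205


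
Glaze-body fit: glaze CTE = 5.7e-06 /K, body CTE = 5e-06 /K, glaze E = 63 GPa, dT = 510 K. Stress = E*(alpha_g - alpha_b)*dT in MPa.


Stress = 63*1000*(5.7e-06 - 5e-06)*510 = 22.5 MPa

22.5


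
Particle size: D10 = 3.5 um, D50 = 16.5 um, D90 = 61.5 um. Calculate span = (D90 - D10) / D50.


Span = (61.5 - 3.5) / 16.5 = 58.0 / 16.5 = 3.515

3.515


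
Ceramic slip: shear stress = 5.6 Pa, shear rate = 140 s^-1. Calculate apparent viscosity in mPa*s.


eta = tau/gamma * 1000 = 5.6/140 * 1000 = 40.0 mPa*s

40.0


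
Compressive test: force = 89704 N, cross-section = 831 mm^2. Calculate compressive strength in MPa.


CS = 89704 / 831 = 107.9 MPa

107.9


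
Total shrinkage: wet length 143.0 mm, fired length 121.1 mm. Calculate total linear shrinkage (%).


TS = (143.0 - 121.1) / 143.0 * 100 = 15.31%

15.31


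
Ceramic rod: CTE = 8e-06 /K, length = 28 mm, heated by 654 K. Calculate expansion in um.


dL = 8e-06 * 28 * 654 * 1000 = 146.496 um

146.496


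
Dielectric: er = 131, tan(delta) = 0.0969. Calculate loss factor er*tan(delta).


Loss = 131 * 0.0969 = 12.694

12.694


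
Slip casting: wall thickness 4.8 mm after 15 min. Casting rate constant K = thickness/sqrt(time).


K = 4.8 / sqrt(15) = 4.8 / 3.873 = 1.239 mm/min^0.5

1.239


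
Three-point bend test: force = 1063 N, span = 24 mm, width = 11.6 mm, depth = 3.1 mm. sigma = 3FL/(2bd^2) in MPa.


sigma = 3*1063*24/(2*11.6*3.1^2) = 343.3 MPa

343.3


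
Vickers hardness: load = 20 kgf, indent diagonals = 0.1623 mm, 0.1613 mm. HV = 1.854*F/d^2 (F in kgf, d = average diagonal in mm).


d_avg = (0.1623+0.1613)/2 = 0.1618 mm
HV = 1.854*20/0.1618^2 = 1416

1416


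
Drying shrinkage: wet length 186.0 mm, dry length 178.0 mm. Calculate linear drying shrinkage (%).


DS = (186.0 - 178.0) / 186.0 * 100 = 4.3%

4.3


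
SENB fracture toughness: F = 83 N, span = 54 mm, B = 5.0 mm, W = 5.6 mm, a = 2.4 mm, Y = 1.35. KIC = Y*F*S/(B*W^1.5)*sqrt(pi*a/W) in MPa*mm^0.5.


KIC = 1.35*83*54/(5.0*5.6^1.5)*sqrt(pi*2.4/5.6) = 105.96

105.96


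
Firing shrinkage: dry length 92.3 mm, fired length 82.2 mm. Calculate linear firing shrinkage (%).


FS = (92.3 - 82.2) / 92.3 * 100 = 10.94%

10.94


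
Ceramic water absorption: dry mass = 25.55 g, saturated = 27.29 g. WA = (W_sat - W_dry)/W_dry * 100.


WA = (27.29 - 25.55) / 25.55 * 100 = 6.81%

6.81


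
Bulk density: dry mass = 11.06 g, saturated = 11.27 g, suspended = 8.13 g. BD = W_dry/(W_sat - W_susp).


BD = 11.06 / (11.27 - 8.13) = 11.06 / 3.14 = 3.522 g/cm^3

3.522


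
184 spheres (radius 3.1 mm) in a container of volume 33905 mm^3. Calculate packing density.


V_sphere = 4/3*pi*3.1^3 = 124.7882 mm^3
Total V = 184*124.7882 = 22961.0288 mm^3
PD = 22961.0288 / 33905 = 0.677

0.677


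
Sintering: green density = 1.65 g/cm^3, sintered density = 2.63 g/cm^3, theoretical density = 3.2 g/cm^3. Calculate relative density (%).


Relative = 2.63 / 3.2 * 100 = 82.2%

82.2


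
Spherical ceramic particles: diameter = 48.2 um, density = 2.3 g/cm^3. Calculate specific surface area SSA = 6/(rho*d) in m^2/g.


SSA = 6 / (2.3 * 48.2) = 0.054 m^2/g

0.054


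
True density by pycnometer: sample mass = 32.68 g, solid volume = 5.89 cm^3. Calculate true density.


TD = 32.68 / 5.89 = 5.548 g/cm^3

5.548


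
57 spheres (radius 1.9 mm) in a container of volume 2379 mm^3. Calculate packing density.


V_sphere = 4/3*pi*1.9^3 = 28.7309 mm^3
Total V = 57*28.7309 = 1637.6613 mm^3
PD = 1637.6613 / 2379 = 0.688

0.688


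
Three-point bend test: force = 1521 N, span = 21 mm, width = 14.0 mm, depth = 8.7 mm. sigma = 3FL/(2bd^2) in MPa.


sigma = 3*1521*21/(2*14.0*8.7^2) = 45.2 MPa

45.2


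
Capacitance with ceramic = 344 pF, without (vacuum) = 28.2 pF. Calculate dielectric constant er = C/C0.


er = 344 / 28.2 = 12.2

12.2


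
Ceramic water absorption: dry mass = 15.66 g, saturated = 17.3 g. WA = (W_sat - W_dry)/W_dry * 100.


WA = (17.3 - 15.66) / 15.66 * 100 = 10.47%

10.47


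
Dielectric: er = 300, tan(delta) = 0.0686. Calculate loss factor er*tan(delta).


Loss = 300 * 0.0686 = 20.58

20.58


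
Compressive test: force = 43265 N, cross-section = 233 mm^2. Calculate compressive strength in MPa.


CS = 43265 / 233 = 185.7 MPa

185.7


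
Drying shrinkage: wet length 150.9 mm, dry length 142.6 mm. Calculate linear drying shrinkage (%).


DS = (150.9 - 142.6) / 150.9 * 100 = 5.5%

5.5


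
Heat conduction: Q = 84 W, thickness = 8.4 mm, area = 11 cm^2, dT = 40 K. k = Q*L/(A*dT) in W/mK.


k = 84*8.4/1000/(11/10000*40) = 16.04 W/mK

16.04


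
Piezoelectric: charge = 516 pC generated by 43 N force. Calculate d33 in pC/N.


d33 = 516 / 43 = 12.0 pC/N

12.0


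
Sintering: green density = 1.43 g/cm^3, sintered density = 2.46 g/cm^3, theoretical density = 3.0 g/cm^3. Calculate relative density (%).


Relative = 2.46 / 3.0 * 100 = 82.0%

82.0


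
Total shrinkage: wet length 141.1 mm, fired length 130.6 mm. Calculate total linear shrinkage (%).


TS = (141.1 - 130.6) / 141.1 * 100 = 7.44%

7.44


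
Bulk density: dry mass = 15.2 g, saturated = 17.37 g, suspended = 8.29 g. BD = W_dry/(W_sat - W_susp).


BD = 15.2 / (17.37 - 8.29) = 15.2 / 9.08 = 1.674 g/cm^3

1.674


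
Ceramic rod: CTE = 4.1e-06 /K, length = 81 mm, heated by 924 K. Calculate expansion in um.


dL = 4.1e-06 * 81 * 924 * 1000 = 306.86 um

306.86


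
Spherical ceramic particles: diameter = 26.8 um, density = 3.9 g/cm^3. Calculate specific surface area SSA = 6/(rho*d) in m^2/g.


SSA = 6 / (3.9 * 26.8) = 0.057 m^2/g

0.057


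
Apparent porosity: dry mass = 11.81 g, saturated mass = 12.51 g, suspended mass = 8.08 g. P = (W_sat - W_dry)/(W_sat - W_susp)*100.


P = (12.51 - 11.81) / (12.51 - 8.08) * 100 = 0.7 / 4.43 * 100 = 15.8%

15.8


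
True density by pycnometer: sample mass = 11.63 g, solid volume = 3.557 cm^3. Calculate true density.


TD = 11.63 / 3.557 = 3.27 g/cm^3

3.27


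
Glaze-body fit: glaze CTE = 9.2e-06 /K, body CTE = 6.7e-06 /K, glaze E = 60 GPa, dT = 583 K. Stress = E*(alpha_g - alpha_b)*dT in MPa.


Stress = 60*1000*(9.2e-06 - 6.7e-06)*583 = 87.5 MPa

87.5


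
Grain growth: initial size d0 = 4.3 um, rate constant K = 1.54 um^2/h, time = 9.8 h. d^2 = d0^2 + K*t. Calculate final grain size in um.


d^2 = 4.3^2 + 1.54*9.8 = 33.582
d = sqrt(33.582) = 5.79 um

5.79


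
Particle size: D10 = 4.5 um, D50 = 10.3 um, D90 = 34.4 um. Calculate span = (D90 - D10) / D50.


Span = (34.4 - 4.5) / 10.3 = 29.9 / 10.3 = 2.903

2.903


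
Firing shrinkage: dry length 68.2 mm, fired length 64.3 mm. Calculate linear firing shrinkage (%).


FS = (68.2 - 64.3) / 68.2 * 100 = 5.72%

5.72


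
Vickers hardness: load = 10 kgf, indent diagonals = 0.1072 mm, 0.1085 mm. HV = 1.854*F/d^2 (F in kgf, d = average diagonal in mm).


d_avg = (0.1072+0.1085)/2 = 0.10785 mm
HV = 1.854*10/0.10785^2 = 1594

1594


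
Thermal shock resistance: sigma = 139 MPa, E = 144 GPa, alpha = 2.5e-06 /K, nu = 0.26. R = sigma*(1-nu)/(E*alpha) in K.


R = 139*(1-0.26)/(144*1000*2.5e-06) = 286 K

286


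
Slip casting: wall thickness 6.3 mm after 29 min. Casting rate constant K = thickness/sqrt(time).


K = 6.3 / sqrt(29) = 6.3 / 5.3852 = 1.17 mm/min^0.5

1.17


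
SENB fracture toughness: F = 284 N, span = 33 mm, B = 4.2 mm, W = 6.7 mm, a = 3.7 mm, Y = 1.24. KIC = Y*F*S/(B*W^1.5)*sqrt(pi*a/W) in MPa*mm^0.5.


KIC = 1.24*284*33/(4.2*6.7^1.5)*sqrt(pi*3.7/6.7) = 210.15

210.15
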